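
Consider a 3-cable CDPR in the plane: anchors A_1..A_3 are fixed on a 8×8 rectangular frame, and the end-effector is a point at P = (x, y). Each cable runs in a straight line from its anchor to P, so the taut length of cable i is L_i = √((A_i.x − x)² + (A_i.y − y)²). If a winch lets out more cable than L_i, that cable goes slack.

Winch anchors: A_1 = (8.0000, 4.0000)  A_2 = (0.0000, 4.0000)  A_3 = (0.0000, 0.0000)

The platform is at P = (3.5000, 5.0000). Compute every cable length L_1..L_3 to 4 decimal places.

cable 1: Δx=4.5000, Δy=-1.0000; L_1 = √(Δx²+Δy²) = 4.6098
cable 2: Δx=-3.5000, Δy=-1.0000; L_2 = √(Δx²+Δy²) = 3.6401
cable 3: Δx=-3.5000, Δy=-5.0000; L_3 = √(Δx²+Δy²) = 6.1033

(4.6098, 3.6401, 6.1033)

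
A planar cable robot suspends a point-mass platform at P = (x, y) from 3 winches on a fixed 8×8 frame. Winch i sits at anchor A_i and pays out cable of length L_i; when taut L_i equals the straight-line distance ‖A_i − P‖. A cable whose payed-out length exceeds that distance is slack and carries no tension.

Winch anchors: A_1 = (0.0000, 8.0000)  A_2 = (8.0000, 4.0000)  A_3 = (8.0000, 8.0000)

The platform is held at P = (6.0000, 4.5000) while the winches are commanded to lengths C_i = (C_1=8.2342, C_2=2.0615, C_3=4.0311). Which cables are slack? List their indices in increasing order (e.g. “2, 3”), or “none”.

i=1: geometric 6.9462 vs commanded 8.2342 ⇒ slack
i=2: geometric 2.0616 vs commanded 2.0615 ⇒ taut
i=3: geometric 4.0311 vs commanded 4.0311 ⇒ taut

1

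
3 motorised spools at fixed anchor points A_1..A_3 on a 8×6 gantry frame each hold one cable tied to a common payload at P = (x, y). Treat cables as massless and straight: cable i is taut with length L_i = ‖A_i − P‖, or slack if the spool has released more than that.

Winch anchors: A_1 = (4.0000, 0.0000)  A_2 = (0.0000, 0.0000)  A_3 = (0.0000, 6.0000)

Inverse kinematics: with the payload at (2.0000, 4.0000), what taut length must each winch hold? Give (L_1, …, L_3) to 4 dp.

L_1: Δ = A_1−P = (2.0000, -4.0000) → ‖Δ‖ = √20.0000 = 4.4721
L_2: Δ = A_2−P = (-2.0000, -4.0000) → ‖Δ‖ = √20.0000 = 4.4721
L_3: Δ = A_3−P = (-2.0000, 2.0000) → ‖Δ‖ = √8.0000 = 2.8284

(4.4721, 4.4721, 2.8284)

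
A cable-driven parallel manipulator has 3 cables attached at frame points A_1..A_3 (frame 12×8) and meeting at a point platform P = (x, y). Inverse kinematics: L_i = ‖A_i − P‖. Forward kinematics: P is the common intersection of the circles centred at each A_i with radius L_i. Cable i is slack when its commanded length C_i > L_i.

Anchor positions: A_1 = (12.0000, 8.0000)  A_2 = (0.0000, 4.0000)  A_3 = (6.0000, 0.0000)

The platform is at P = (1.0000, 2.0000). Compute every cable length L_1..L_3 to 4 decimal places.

L_1 = √((12.0000−1.0000)² + (8.0000−2.0000)²) = 12.5300
L_2 = √((0.0000−1.0000)² + (4.0000−2.0000)²) = 2.2361
L_3 = √((6.0000−1.0000)² + (0.0000−2.0000)²) = 5.3852

(12.5300, 2.2361, 5.3852)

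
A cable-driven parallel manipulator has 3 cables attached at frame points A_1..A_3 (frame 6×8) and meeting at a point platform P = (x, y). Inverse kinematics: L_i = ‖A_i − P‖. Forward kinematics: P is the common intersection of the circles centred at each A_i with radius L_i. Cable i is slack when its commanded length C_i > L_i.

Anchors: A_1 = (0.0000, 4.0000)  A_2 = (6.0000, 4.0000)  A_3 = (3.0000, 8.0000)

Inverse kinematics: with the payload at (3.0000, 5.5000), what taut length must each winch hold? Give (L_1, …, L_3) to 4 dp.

cable 1: Δx=-3.0000, Δy=-1.5000; L_1 = √(Δx²+Δy²) = 3.3541
cable 2: Δx=3.0000, Δy=-1.5000; L_2 = √(Δx²+Δy²) = 3.3541
cable 3: Δx=0.0000, Δy=2.5000; L_3 = √(Δx²+Δy²) = 2.5000

(3.3541, 3.3541, 2.5000)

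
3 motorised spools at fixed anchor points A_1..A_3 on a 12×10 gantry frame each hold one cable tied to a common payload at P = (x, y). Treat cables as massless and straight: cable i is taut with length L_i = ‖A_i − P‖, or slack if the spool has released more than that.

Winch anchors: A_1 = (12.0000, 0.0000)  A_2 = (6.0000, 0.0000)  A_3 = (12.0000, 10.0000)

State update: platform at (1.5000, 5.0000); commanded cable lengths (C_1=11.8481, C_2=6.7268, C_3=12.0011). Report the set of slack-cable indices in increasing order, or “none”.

cable 1: √((10.5000)²+(-5.0000)²)=11.6297, C_1=11.8481: slack
cable 2: √((4.5000)²+(-5.0000)²)=6.7268, C_2=6.7268: taut
cable 3: √((10.5000)²+(5.0000)²)=11.6297, C_3=12.0011: slack

1, 3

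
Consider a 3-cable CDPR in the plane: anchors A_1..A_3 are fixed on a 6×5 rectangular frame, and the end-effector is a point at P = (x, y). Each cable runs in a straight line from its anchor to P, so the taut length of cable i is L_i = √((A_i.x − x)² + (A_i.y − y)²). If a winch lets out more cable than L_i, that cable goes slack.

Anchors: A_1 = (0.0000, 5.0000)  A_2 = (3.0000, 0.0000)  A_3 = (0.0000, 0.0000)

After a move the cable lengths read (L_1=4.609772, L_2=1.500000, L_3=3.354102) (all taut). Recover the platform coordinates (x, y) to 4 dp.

expand ‖A_i−P‖²=L_i² and subtract eq 1 (c_i ≔ ‖A_i‖²−L_i²)
c_1 = 0.0000+25.0000−21.2500 = 3.7500
eq1−eq2 → [-6.0000  10.0000]·P = -3.0000
eq1−eq3 → [0.0000  10.0000]·P = 15.0000
2×2 solve → P = (3.0000, 1.5000)

(3.0000, 1.5000)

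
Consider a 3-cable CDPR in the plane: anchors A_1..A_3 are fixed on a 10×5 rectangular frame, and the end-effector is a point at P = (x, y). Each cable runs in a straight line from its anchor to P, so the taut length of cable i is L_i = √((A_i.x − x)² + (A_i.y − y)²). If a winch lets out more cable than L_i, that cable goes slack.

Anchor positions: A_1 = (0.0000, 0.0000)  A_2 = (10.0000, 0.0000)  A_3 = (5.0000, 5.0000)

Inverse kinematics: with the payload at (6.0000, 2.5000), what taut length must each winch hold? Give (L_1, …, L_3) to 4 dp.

L_1: Δ = A_1−P = (-6.0000, -2.5000) → ‖Δ‖ = √42.2500 = 6.5000
L_2: Δ = A_2−P = (4.0000, -2.5000) → ‖Δ‖ = √22.2500 = 4.7170
L_3: Δ = A_3−P = (-1.0000, 2.5000) → ‖Δ‖ = √7.2500 = 2.6926

(6.5000, 4.7170, 2.6926)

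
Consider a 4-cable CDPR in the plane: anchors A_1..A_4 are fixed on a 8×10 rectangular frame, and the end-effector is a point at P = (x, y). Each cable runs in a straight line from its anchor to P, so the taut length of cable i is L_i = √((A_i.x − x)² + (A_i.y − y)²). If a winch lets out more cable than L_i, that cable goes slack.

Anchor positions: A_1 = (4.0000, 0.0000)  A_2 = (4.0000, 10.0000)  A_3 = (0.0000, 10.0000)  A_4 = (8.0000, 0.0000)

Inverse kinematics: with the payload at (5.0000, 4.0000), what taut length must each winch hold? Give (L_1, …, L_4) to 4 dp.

L_1: Δ = A_1−P = (-1.0000, -4.0000) → ‖Δ‖ = √17.0000 = 4.1231
L_2: Δ = A_2−P = (-1.0000, 6.0000) → ‖Δ‖ = √37.0000 = 6.0828
L_3: Δ = A_3−P = (-5.0000, 6.0000) → ‖Δ‖ = √61.0000 = 7.8102
L_4: Δ = A_4−P = (3.0000, -4.0000) → ‖Δ‖ = √25.0000 = 5.0000

(4.1231, 6.0828, 7.8102, 5.0000)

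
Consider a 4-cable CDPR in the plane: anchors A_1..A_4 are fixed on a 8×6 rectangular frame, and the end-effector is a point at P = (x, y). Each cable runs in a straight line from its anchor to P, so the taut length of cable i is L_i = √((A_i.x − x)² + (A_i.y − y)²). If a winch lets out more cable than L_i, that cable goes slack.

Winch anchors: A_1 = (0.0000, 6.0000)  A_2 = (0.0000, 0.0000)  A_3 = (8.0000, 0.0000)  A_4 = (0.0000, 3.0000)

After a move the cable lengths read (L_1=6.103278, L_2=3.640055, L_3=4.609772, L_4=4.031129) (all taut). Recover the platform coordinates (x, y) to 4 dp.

each cable: (A_i−P)·(A_i−P) = L_i²; let k_i = ‖A_i‖²−L_i²
k_1 = 0.0000+36.0000−37.2500 = -1.2500
row 1: 0.0000x + 12.0000y = 12.0000  (k_2=-13.2500)
row 2: -16.0000x + 12.0000y = -44.0000  (k_3=42.7500)
row 3: 0.0000x + 6.0000y = 6.0000  (k_4=-7.2500)
Cramer on rows 1–2 → x = 3.5000, y = 1.0000
check cable 4: ‖A_4−P‖² = 16.2500 ≈ L_4² = 16.2500 ✓

(3.5000, 1.0000)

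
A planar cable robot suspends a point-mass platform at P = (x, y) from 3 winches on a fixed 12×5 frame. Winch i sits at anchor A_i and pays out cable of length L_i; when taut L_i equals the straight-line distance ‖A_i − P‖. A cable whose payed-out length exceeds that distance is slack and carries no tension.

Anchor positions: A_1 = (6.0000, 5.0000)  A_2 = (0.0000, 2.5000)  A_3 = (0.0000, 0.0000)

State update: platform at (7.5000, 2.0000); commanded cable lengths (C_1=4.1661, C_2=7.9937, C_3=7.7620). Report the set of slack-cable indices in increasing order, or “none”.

1, 2

i=1: geometric 3.3541 vs commanded 4.1661 ⇒ slack
i=2: geometric 7.5166 vs commanded 7.9937 ⇒ slack
i=3: geometric 7.7621 vs commanded 7.7620 ⇒ taut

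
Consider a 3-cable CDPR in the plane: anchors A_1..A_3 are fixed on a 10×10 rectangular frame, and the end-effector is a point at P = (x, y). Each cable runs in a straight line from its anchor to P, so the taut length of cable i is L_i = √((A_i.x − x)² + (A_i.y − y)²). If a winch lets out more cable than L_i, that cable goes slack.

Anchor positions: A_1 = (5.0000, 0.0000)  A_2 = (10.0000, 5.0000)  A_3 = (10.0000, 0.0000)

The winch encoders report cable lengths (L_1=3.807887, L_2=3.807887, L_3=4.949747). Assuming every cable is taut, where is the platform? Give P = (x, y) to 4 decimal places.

each cable: (A_i−P)·(A_i−P) = L_i²; let c_i = ‖A_i‖²−L_i²
c_1 = 25.0000+0.0000−14.5000 = 10.5000
row 1: -10.0000x − 10.0000y = -100.0000  (c_2=110.5000)
row 2: -10.0000x + 0.0000y = -65.0000  (c_3=75.5000)
Cramer on rows 1–2 → x = 6.5000, y = 3.5000

(6.5000, 3.5000)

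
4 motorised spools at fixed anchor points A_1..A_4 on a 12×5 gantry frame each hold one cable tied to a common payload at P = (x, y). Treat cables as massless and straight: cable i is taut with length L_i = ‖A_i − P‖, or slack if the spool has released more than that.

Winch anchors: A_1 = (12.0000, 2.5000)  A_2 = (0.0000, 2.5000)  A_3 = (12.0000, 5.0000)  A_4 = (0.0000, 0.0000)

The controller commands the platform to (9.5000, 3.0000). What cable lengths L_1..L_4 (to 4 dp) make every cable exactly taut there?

(2.5495, 9.5131, 3.2016, 9.9624)

cable 1: Δx=2.5000, Δy=-0.5000; L_1 = √(Δx²+Δy²) = 2.5495
cable 2: Δx=-9.5000, Δy=-0.5000; L_2 = √(Δx²+Δy²) = 9.5131
cable 3: Δx=2.5000, Δy=2.0000; L_3 = √(Δx²+Δy²) = 3.2016
cable 4: Δx=-9.5000, Δy=-3.0000; L_4 = √(Δx²+Δy²) = 9.9624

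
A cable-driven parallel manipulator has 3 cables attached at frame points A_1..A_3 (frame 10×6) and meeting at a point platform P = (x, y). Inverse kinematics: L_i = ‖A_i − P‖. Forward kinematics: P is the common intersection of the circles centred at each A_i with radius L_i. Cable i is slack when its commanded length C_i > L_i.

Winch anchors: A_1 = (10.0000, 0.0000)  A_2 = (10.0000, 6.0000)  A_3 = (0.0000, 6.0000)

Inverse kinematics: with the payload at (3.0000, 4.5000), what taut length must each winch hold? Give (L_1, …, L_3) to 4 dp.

(8.3217, 7.1589, 3.3541)

L_1: Δ = A_1−P = (7.0000, -4.5000) → ‖Δ‖ = √69.2500 = 8.3217
L_2: Δ = A_2−P = (7.0000, 1.5000) → ‖Δ‖ = √51.2500 = 7.1589
L_3: Δ = A_3−P = (-3.0000, 1.5000) → ‖Δ‖ = √11.2500 = 3.3541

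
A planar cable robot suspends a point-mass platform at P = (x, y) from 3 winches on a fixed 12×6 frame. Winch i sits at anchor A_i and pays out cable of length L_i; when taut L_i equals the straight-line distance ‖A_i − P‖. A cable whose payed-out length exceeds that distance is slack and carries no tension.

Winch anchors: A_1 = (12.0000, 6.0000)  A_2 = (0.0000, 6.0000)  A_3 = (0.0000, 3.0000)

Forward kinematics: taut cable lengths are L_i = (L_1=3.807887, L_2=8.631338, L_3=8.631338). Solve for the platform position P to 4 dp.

(8.5000, 4.5000)

circle eqns → linear via eq_j − eq_1; set k_j = A_j·A_j − L_j²
k_1 = 144.0000+36.0000−14.5000 = 165.5000
24.0000·x + 0.0000·y = k_1−k_2 = 204.0000
24.0000·x + 6.0000·y = k_1−k_3 = 231.0000
solve first two rows → x=8.5000, y=4.5000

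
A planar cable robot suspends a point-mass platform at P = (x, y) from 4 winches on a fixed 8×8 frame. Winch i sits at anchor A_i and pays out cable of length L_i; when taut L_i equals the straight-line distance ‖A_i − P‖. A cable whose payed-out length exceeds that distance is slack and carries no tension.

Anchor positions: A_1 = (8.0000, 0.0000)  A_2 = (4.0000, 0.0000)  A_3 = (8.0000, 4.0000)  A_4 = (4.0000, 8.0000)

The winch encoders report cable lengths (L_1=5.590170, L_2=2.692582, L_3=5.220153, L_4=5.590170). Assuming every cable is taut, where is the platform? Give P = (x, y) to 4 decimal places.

(3.0000, 2.5000)

expand ‖A_i−P‖²=L_i² and subtract eq 1 (q_i ≔ ‖A_i‖²−L_i²)
q_1 = 64.0000+0.0000−31.2500 = 32.7500
eq1−eq2 → [8.0000  0.0000]·P = 24.0000
eq1−eq3 → [0.0000  -8.0000]·P = -20.0000
eq1−eq4 → [8.0000  -16.0000]·P = -16.0000
2×2 solve → P = (3.0000, 2.5000)
check cable 4: ‖A_4−P‖² = 31.2500 ≈ L_4² = 31.2500 ✓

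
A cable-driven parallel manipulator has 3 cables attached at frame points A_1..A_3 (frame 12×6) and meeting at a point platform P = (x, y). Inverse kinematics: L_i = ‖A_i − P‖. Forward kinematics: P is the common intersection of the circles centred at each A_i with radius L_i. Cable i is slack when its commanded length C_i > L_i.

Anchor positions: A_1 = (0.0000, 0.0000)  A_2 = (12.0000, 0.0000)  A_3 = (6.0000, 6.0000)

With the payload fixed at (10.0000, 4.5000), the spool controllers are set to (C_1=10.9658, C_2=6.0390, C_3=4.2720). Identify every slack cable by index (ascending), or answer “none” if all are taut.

2

cable 1: L_1 = ‖A_1−P‖ = 10.9659;  C_1 = 10.9658 → taut
cable 2: L_2 = ‖A_2−P‖ = 4.9244;  C_2 = 6.0390 → slack
cable 3: L_3 = ‖A_3−P‖ = 4.2720;  C_3 = 4.2720 → taut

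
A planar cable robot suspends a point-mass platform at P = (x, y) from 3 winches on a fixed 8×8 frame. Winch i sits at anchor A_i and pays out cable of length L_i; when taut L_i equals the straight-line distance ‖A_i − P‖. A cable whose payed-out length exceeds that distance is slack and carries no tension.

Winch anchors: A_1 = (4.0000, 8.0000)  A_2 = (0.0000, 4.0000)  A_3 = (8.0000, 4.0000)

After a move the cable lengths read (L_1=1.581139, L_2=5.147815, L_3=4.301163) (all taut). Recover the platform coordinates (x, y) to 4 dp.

(4.5000, 6.5000)

each cable: (A_i−P)·(A_i−P) = L_i²; let k_i = ‖A_i‖²−L_i²
k_1 = 16.0000+64.0000−2.5000 = 77.5000
row 1: 8.0000x + 8.0000y = 88.0000  (k_2=-10.5000)
row 2: -8.0000x + 8.0000y = 16.0000  (k_3=61.5000)
Cramer on rows 1–2 → x = 4.5000, y = 6.5000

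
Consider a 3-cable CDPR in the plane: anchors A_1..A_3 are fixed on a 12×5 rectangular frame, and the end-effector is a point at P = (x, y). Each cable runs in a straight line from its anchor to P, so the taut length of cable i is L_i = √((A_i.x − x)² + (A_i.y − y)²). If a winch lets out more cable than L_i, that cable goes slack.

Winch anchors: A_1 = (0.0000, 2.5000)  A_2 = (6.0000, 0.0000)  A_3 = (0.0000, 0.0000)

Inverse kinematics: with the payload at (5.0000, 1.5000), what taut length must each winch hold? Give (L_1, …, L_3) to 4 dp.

(5.0990, 1.8028, 5.2202)

cable 1: Δx=-5.0000, Δy=1.0000; L_1 = √(Δx²+Δy²) = 5.0990
cable 2: Δx=1.0000, Δy=-1.5000; L_2 = √(Δx²+Δy²) = 1.8028
cable 3: Δx=-5.0000, Δy=-1.5000; L_3 = √(Δx²+Δy²) = 5.2202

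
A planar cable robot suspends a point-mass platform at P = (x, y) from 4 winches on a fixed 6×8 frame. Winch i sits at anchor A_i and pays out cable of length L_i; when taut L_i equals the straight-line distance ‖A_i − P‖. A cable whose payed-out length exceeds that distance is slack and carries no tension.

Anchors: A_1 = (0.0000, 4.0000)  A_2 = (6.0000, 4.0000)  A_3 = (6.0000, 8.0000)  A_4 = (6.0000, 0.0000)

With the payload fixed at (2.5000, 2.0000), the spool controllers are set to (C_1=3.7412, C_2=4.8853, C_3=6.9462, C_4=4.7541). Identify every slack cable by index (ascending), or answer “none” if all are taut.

cable 1: √((-2.5000)²+(2.0000)²)=3.2016, C_1=3.7412: slack
cable 2: √((3.5000)²+(2.0000)²)=4.0311, C_2=4.8853: slack
cable 3: √((3.5000)²+(6.0000)²)=6.9462, C_3=6.9462: taut
cable 4: √((3.5000)²+(-2.0000)²)=4.0311, C_4=4.7541: slack

1, 2, 4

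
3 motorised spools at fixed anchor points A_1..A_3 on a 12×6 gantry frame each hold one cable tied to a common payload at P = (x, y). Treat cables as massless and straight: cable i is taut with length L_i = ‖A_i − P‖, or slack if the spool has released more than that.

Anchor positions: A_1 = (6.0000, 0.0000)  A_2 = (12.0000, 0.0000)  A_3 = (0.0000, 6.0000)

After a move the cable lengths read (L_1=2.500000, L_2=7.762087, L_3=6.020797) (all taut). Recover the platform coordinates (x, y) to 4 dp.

expand ‖A_i−P‖²=L_i² and subtract eq 1 (q_i ≔ ‖A_i‖²−L_i²)
q_1 = 36.0000+0.0000−6.2500 = 29.7500
eq1−eq2 → [-12.0000  0.0000]·P = -54.0000
eq1−eq3 → [12.0000  -12.0000]·P = 30.0000
2×2 solve → P = (4.5000, 2.0000)

(4.5000, 2.0000)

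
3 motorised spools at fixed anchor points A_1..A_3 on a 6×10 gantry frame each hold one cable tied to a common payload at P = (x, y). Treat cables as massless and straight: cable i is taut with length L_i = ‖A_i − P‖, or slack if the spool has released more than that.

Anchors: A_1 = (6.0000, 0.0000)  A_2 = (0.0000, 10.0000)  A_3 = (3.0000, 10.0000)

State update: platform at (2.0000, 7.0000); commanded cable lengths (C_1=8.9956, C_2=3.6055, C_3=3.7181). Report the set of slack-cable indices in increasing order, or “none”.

1, 3

i=1: geometric 8.0623 vs commanded 8.9956 ⇒ slack
i=2: geometric 3.6056 vs commanded 3.6055 ⇒ taut
i=3: geometric 3.1623 vs commanded 3.7181 ⇒ slack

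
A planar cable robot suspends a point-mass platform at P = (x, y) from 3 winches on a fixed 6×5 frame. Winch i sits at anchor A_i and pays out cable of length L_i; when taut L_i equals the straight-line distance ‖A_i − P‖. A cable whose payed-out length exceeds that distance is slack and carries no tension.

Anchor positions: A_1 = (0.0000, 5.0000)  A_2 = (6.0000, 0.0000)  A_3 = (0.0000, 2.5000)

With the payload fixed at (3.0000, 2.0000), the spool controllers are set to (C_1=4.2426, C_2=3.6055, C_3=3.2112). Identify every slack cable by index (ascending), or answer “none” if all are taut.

cable 1: √((-3.0000)²+(3.0000)²)=4.2426, C_1=4.2426: taut
cable 2: √((3.0000)²+(-2.0000)²)=3.6056, C_2=3.6055: taut
cable 3: √((-3.0000)²+(0.5000)²)=3.0414, C_3=3.2112: slack

3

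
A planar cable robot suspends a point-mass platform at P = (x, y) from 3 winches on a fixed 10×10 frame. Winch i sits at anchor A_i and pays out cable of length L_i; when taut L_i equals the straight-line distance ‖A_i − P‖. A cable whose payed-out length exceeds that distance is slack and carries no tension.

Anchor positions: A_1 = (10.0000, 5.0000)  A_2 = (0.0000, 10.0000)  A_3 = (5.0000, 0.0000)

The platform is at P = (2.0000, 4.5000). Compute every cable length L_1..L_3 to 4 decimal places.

cable 1: Δx=8.0000, Δy=0.5000; L_1 = √(Δx²+Δy²) = 8.0156
cable 2: Δx=-2.0000, Δy=5.5000; L_2 = √(Δx²+Δy²) = 5.8523
cable 3: Δx=3.0000, Δy=-4.5000; L_3 = √(Δx²+Δy²) = 5.4083

(8.0156, 5.8523, 5.4083)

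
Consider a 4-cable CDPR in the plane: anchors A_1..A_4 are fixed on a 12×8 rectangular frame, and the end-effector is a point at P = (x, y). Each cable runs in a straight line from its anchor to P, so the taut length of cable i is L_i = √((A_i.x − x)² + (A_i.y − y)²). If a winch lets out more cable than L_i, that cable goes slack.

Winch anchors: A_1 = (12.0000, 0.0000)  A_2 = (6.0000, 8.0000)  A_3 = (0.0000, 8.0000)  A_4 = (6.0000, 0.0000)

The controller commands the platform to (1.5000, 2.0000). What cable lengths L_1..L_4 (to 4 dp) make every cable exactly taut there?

cable 1: Δx=10.5000, Δy=-2.0000; L_1 = √(Δx²+Δy²) = 10.6888
cable 2: Δx=4.5000, Δy=6.0000; L_2 = √(Δx²+Δy²) = 7.5000
cable 3: Δx=-1.5000, Δy=6.0000; L_3 = √(Δx²+Δy²) = 6.1847
cable 4: Δx=4.5000, Δy=-2.0000; L_4 = √(Δx²+Δy²) = 4.9244

(10.6888, 7.5000, 6.1847, 4.9244)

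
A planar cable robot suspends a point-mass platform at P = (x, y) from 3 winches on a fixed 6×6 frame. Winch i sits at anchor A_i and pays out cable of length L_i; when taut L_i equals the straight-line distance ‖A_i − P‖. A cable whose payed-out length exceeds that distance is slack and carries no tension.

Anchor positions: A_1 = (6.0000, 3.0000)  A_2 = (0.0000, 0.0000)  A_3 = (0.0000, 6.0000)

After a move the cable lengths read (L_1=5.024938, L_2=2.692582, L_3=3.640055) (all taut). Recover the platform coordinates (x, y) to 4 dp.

each cable: (A_i−P)·(A_i−P) = L_i²; let q_i = ‖A_i‖²−L_i²
q_1 = 36.0000+9.0000−25.2500 = 19.7500
row 1: 12.0000x + 6.0000y = 27.0000  (q_2=-7.2500)
row 2: 12.0000x − 6.0000y = -3.0000  (q_3=22.7500)
Cramer on rows 1–2 → x = 1.0000, y = 2.5000

(1.0000, 2.5000)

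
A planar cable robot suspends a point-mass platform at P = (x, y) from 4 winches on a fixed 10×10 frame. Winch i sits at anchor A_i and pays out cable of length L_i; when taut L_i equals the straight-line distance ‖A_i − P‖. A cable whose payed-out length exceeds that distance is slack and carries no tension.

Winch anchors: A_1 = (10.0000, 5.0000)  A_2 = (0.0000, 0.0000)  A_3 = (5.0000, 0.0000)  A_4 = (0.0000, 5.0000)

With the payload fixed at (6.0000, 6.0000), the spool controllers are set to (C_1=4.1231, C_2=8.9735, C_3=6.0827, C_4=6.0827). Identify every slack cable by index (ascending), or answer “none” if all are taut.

2

cable 1: √((4.0000)²+(-1.0000)²)=4.1231, C_1=4.1231: taut
cable 2: √((-6.0000)²+(-6.0000)²)=8.4853, C_2=8.9735: slack
cable 3: √((-1.0000)²+(-6.0000)²)=6.0828, C_3=6.0827: taut
cable 4: √((-6.0000)²+(-1.0000)²)=6.0828, C_4=6.0827: taut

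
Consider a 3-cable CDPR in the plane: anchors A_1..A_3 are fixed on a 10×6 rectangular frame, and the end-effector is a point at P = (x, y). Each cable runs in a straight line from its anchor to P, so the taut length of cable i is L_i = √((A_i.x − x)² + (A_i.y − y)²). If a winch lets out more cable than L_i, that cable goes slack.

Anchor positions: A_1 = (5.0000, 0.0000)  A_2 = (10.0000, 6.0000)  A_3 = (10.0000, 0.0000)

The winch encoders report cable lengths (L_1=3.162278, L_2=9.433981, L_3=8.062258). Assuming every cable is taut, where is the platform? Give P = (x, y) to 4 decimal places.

(2.0000, 1.0000)

circle eqns → linear via eq_j − eq_1; set k_j = A_j·A_j − L_j²
k_1 = 25.0000+0.0000−10.0000 = 15.0000
-10.0000·x − 12.0000·y = k_1−k_2 = -32.0000
-10.0000·x + 0.0000·y = k_1−k_3 = -20.0000
solve first two rows → x=2.0000, y=1.0000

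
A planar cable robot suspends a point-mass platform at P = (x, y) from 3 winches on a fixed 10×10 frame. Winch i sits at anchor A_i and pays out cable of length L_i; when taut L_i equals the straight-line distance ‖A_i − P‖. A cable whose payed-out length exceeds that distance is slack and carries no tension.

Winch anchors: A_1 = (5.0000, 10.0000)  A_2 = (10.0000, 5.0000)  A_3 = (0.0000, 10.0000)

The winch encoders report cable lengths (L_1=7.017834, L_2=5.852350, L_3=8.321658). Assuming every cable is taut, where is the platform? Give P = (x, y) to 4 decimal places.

(4.5000, 3.0000)

expand ‖A_i−P‖²=L_i² and subtract eq 1 (c_i ≔ ‖A_i‖²−L_i²)
c_1 = 25.0000+100.0000−49.2500 = 75.7500
eq1−eq2 → [-10.0000  10.0000]·P = -15.0000
eq1−eq3 → [10.0000  0.0000]·P = 45.0000
2×2 solve → P = (4.5000, 3.0000)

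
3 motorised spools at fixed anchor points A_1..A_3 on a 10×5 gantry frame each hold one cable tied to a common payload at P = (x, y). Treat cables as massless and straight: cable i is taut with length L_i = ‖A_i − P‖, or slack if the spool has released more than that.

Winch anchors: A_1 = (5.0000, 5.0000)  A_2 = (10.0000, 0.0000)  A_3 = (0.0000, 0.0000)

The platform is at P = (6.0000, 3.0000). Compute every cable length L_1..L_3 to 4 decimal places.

L_1: Δ = A_1−P = (-1.0000, 2.0000) → ‖Δ‖ = √5.0000 = 2.2361
L_2: Δ = A_2−P = (4.0000, -3.0000) → ‖Δ‖ = √25.0000 = 5.0000
L_3: Δ = A_3−P = (-6.0000, -3.0000) → ‖Δ‖ = √45.0000 = 6.7082

(2.2361, 5.0000, 6.7082)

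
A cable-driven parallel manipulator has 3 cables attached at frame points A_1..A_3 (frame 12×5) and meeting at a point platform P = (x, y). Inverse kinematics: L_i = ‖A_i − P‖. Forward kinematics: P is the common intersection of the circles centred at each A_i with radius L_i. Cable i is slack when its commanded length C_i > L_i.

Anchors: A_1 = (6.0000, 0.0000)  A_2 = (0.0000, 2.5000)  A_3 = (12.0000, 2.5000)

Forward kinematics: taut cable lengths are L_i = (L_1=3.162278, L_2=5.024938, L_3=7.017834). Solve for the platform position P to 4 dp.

(5.0000, 3.0000)

circle eqns → linear via eq_j − eq_1; set q_j = A_j·A_j − L_j²
q_1 = 36.0000+0.0000−10.0000 = 26.0000
12.0000·x − 5.0000·y = q_1−q_2 = 45.0000
-12.0000·x − 5.0000·y = q_1−q_3 = -75.0000
solve first two rows → x=5.0000, y=3.0000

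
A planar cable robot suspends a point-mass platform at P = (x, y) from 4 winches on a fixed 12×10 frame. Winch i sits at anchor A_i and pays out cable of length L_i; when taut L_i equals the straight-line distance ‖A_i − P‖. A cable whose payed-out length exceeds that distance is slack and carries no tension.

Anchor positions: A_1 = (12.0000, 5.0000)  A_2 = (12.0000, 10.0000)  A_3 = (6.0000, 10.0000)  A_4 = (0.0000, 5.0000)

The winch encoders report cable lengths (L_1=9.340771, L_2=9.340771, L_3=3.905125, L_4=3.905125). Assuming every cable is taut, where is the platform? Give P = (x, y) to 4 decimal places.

each cable: (A_i−P)·(A_i−P) = L_i²; let k_i = ‖A_i‖²−L_i²
k_1 = 144.0000+25.0000−87.2500 = 81.7500
row 1: 0.0000x − 10.0000y = -75.0000  (k_2=156.7500)
row 2: 12.0000x − 10.0000y = -39.0000  (k_3=120.7500)
row 3: 24.0000x + 0.0000y = 72.0000  (k_4=9.7500)
Cramer on rows 1–2 → x = 3.0000, y = 7.5000
check cable 4: ‖A_4−P‖² = 15.2500 ≈ L_4² = 15.2500 ✓

(3.0000, 7.5000)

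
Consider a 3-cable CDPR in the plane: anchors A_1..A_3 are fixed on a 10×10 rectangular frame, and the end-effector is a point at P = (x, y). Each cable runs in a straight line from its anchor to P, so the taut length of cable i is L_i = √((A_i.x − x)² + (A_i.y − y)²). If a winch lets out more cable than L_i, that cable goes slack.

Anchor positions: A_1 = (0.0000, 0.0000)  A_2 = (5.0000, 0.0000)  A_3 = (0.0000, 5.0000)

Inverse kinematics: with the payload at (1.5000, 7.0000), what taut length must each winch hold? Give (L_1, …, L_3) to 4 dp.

L_1 = √((0.0000−1.5000)² + (0.0000−7.0000)²) = 7.1589
L_2 = √((5.0000−1.5000)² + (0.0000−7.0000)²) = 7.8262
L_3 = √((0.0000−1.5000)² + (5.0000−7.0000)²) = 2.5000

(7.1589, 7.8262, 2.5000)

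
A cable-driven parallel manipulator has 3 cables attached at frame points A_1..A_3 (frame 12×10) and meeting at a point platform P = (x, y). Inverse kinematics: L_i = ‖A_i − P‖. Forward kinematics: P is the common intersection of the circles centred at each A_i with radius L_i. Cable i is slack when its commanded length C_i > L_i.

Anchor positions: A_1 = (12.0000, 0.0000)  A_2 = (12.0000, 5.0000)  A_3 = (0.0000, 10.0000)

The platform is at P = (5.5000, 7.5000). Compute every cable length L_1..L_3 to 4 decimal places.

(9.9247, 6.9642, 6.0415)

L_1: Δ = A_1−P = (6.5000, -7.5000) → ‖Δ‖ = √98.5000 = 9.9247
L_2: Δ = A_2−P = (6.5000, -2.5000) → ‖Δ‖ = √48.5000 = 6.9642
L_3: Δ = A_3−P = (-5.5000, 2.5000) → ‖Δ‖ = √36.5000 = 6.0415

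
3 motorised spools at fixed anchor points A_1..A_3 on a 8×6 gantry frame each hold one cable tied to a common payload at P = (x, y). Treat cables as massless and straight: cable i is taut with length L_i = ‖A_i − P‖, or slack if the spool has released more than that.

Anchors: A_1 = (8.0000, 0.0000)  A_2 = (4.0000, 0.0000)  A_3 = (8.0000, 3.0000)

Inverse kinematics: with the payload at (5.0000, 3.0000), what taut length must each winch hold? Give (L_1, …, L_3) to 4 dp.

L_1: Δ = A_1−P = (3.0000, -3.0000) → ‖Δ‖ = √18.0000 = 4.2426
L_2: Δ = A_2−P = (-1.0000, -3.0000) → ‖Δ‖ = √10.0000 = 3.1623
L_3: Δ = A_3−P = (3.0000, 0.0000) → ‖Δ‖ = √9.0000 = 3.0000

(4.2426, 3.1623, 3.0000)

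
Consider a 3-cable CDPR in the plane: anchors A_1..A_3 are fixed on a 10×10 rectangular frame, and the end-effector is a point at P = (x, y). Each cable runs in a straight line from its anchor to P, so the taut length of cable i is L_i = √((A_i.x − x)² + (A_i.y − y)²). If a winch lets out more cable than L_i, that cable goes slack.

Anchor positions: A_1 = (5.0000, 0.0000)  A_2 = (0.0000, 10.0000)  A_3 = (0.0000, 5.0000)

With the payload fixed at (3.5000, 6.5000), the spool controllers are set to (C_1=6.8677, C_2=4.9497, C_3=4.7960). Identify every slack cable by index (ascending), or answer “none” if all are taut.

1, 3

cable 1: L_1 = ‖A_1−P‖ = 6.6708;  C_1 = 6.8677 → slack
cable 2: L_2 = ‖A_2−P‖ = 4.9497;  C_2 = 4.9497 → taut
cable 3: L_3 = ‖A_3−P‖ = 3.8079;  C_3 = 4.7960 → slack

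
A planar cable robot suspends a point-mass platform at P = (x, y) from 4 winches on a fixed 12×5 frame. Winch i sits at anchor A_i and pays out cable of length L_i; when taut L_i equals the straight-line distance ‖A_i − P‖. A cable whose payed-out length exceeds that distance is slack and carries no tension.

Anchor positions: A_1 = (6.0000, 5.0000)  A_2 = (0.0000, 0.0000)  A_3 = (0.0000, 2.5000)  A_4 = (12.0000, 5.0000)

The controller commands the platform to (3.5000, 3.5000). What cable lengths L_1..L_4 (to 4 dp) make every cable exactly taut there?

L_1: Δ = A_1−P = (2.5000, 1.5000) → ‖Δ‖ = √8.5000 = 2.9155
L_2: Δ = A_2−P = (-3.5000, -3.5000) → ‖Δ‖ = √24.5000 = 4.9497
L_3: Δ = A_3−P = (-3.5000, -1.0000) → ‖Δ‖ = √13.2500 = 3.6401
L_4: Δ = A_4−P = (8.5000, 1.5000) → ‖Δ‖ = √74.5000 = 8.6313

(2.9155, 4.9497, 3.6401, 8.6313)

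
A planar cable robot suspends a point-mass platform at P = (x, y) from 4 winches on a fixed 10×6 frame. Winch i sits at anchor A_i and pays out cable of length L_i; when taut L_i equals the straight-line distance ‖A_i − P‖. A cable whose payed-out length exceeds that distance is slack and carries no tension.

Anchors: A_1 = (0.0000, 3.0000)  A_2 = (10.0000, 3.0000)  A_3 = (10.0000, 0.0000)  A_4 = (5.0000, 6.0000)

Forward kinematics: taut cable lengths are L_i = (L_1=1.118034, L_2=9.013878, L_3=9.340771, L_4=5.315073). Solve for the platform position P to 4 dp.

circle eqns → linear via eq_j − eq_1; set c_j = A_j·A_j − L_j²
c_1 = 0.0000+9.0000−1.2500 = 7.7500
-20.0000·x + 0.0000·y = c_1−c_2 = -20.0000
-20.0000·x + 6.0000·y = c_1−c_3 = -5.0000
-10.0000·x − 6.0000·y = c_1−c_4 = -25.0000
solve first two rows → x=1.0000, y=2.5000
check cable 4: ‖A_4−P‖² = 28.2500 ≈ L_4² = 28.2500 ✓

(1.0000, 2.5000)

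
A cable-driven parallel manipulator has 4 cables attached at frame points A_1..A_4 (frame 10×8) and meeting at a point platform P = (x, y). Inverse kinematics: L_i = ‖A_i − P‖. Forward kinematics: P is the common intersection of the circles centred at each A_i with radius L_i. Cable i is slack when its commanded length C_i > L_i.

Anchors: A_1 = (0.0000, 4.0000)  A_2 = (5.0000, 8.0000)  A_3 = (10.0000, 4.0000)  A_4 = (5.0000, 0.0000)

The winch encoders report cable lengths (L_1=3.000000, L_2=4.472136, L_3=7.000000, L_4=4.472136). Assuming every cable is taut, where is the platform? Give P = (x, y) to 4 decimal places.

circle eqns → linear via eq_j − eq_1; set q_j = A_j·A_j − L_j²
q_1 = 0.0000+16.0000−9.0000 = 7.0000
-10.0000·x − 8.0000·y = q_1−q_2 = -62.0000
-20.0000·x + 0.0000·y = q_1−q_3 = -60.0000
-10.0000·x + 8.0000·y = q_1−q_4 = 2.0000
solve first two rows → x=3.0000, y=4.0000
check cable 4: ‖A_4−P‖² = 20.0000 ≈ L_4² = 20.0000 ✓

(3.0000, 4.0000)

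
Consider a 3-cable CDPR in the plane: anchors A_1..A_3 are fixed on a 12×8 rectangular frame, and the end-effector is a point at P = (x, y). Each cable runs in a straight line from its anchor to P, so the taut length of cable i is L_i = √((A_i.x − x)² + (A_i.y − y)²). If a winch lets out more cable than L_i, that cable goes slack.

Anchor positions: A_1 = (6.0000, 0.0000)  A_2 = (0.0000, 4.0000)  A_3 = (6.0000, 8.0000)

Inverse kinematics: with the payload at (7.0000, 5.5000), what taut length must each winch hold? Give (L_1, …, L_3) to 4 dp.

(5.5902, 7.1589, 2.6926)

L_1 = √((6.0000−7.0000)² + (0.0000−5.5000)²) = 5.5902
L_2 = √((0.0000−7.0000)² + (4.0000−5.5000)²) = 7.1589
L_3 = √((6.0000−7.0000)² + (8.0000−5.5000)²) = 2.6926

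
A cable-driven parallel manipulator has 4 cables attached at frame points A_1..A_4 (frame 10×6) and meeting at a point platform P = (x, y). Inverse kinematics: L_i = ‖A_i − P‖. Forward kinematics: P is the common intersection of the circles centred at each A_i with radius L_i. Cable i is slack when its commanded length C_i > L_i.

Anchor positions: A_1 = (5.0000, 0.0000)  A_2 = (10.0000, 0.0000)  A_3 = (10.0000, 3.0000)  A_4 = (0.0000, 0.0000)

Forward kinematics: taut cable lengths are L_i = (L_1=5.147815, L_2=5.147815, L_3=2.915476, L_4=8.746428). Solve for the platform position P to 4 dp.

(7.5000, 4.5000)

each cable: (A_i−P)·(A_i−P) = L_i²; let k_i = ‖A_i‖²−L_i²
k_1 = 25.0000+0.0000−26.5000 = -1.5000
row 1: -10.0000x + 0.0000y = -75.0000  (k_2=73.5000)
row 2: -10.0000x − 6.0000y = -102.0000  (k_3=100.5000)
row 3: 10.0000x + 0.0000y = 75.0000  (k_4=-76.5000)
Cramer on rows 1–2 → x = 7.5000, y = 4.5000
check cable 4: ‖A_4−P‖² = 76.5000 ≈ L_4² = 76.5000 ✓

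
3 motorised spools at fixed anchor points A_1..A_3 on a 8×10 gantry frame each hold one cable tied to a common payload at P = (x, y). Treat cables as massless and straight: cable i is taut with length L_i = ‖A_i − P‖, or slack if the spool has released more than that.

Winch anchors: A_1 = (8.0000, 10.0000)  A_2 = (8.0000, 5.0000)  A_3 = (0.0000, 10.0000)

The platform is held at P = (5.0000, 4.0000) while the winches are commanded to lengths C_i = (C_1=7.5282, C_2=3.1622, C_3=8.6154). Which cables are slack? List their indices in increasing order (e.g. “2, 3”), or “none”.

1, 3

cable 1: L_1 = ‖A_1−P‖ = 6.7082;  C_1 = 7.5282 → slack
cable 2: L_2 = ‖A_2−P‖ = 3.1623;  C_2 = 3.1622 → taut
cable 3: L_3 = ‖A_3−P‖ = 7.8102;  C_3 = 8.6154 → slack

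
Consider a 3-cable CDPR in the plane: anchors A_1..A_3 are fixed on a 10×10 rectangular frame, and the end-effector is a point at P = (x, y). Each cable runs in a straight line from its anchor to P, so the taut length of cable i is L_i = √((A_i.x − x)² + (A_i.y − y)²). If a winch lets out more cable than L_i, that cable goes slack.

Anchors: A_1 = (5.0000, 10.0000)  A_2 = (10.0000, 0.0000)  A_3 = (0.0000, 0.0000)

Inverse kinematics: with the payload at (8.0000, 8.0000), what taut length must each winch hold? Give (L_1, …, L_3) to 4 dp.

(3.6056, 8.2462, 11.3137)

L_1 = √((5.0000−8.0000)² + (10.0000−8.0000)²) = 3.6056
L_2 = √((10.0000−8.0000)² + (0.0000−8.0000)²) = 8.2462
L_3 = √((0.0000−8.0000)² + (0.0000−8.0000)²) = 11.3137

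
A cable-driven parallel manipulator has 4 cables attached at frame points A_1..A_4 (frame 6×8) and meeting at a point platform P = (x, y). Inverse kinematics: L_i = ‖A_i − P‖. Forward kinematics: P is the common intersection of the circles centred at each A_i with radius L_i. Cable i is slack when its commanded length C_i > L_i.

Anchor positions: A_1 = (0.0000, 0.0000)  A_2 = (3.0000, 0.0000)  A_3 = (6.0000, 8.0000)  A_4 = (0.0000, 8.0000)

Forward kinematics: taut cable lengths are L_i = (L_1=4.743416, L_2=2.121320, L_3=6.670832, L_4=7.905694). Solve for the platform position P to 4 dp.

circle eqns → linear via eq_j − eq_1; set k_j = A_j·A_j − L_j²
k_1 = 0.0000+0.0000−22.5000 = -22.5000
-6.0000·x + 0.0000·y = k_1−k_2 = -27.0000
-12.0000·x − 16.0000·y = k_1−k_3 = -78.0000
0.0000·x − 16.0000·y = k_1−k_4 = -24.0000
solve first two rows → x=4.5000, y=1.5000
check cable 4: ‖A_4−P‖² = 62.5000 ≈ L_4² = 62.5000 ✓

(4.5000, 1.5000)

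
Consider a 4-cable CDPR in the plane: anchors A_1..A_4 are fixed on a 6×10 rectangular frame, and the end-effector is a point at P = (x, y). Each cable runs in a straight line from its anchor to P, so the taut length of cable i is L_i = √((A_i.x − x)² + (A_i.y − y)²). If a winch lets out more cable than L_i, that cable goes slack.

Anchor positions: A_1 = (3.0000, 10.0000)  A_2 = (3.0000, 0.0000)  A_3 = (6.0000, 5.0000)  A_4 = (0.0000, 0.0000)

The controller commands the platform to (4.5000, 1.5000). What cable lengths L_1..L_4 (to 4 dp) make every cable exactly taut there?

L_1: Δ = A_1−P = (-1.5000, 8.5000) → ‖Δ‖ = √74.5000 = 8.6313
L_2: Δ = A_2−P = (-1.5000, -1.5000) → ‖Δ‖ = √4.5000 = 2.1213
L_3: Δ = A_3−P = (1.5000, 3.5000) → ‖Δ‖ = √14.5000 = 3.8079
L_4: Δ = A_4−P = (-4.5000, -1.5000) → ‖Δ‖ = √22.5000 = 4.7434

(8.6313, 2.1213, 3.8079, 4.7434)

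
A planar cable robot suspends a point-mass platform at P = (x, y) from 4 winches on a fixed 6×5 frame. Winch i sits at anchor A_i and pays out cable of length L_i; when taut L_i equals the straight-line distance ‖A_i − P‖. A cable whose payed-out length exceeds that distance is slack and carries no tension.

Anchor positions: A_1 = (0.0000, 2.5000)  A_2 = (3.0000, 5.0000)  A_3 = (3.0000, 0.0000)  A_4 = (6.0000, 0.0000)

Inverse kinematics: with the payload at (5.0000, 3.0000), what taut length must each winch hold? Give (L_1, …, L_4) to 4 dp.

(5.0249, 2.8284, 3.6056, 3.1623)

L_1 = √((0.0000−5.0000)² + (2.5000−3.0000)²) = 5.0249
L_2 = √((3.0000−5.0000)² + (5.0000−3.0000)²) = 2.8284
L_3 = √((3.0000−5.0000)² + (0.0000−3.0000)²) = 3.6056
L_4 = √((6.0000−5.0000)² + (0.0000−3.0000)²) = 3.1623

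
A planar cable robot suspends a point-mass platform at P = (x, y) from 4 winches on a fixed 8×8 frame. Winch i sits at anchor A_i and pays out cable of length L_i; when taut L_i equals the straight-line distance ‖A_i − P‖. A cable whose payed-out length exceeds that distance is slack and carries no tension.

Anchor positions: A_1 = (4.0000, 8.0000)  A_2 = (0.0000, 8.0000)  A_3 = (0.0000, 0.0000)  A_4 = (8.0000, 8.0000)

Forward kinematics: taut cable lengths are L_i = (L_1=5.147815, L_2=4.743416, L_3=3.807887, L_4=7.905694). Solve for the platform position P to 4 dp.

(1.5000, 3.5000)

circle eqns → linear via eq_j − eq_1; set k_j = A_j·A_j − L_j²
k_1 = 16.0000+64.0000−26.5000 = 53.5000
8.0000·x + 0.0000·y = k_1−k_2 = 12.0000
8.0000·x + 16.0000·y = k_1−k_3 = 68.0000
-8.0000·x + 0.0000·y = k_1−k_4 = -12.0000
solve first two rows → x=1.5000, y=3.5000
check cable 4: ‖A_4−P‖² = 62.5000 ≈ L_4² = 62.5000 ✓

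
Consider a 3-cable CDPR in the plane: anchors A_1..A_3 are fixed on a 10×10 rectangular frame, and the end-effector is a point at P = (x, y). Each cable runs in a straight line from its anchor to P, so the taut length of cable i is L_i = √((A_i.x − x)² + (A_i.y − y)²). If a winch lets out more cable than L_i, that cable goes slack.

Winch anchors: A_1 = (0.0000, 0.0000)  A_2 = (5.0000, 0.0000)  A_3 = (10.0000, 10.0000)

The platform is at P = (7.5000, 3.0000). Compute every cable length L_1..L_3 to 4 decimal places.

(8.0777, 3.9051, 7.4330)

L_1 = √((0.0000−7.5000)² + (0.0000−3.0000)²) = 8.0777
L_2 = √((5.0000−7.5000)² + (0.0000−3.0000)²) = 3.9051
L_3 = √((10.0000−7.5000)² + (10.0000−3.0000)²) = 7.4330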